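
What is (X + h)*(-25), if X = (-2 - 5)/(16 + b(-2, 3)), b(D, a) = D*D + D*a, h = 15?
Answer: -725/2 ≈ -362.50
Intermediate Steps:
b(D, a) = D² + D*a
X = -½ (X = (-2 - 5)/(16 - 2*(-2 + 3)) = -7/(16 - 2*1) = -7/(16 - 2) = -7/14 = -7*1/14 = -½ ≈ -0.50000)
(X + h)*(-25) = (-½ + 15)*(-25) = (29/2)*(-25) = -725/2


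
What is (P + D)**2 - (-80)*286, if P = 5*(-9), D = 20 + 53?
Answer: 23664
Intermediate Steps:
D = 73
P = -45
(P + D)**2 - (-80)*286 = (-45 + 73)**2 - (-80)*286 = 28**2 - 1*(-22880) = 784 + 22880 = 23664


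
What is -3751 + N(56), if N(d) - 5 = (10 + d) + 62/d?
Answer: -103009/28 ≈ -3678.9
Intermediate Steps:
N(d) = 15 + d + 62/d (N(d) = 5 + ((10 + d) + 62/d) = 5 + (10 + d + 62/d) = 15 + d + 62/d)
-3751 + N(56) = -3751 + (15 + 56 + 62/56) = -3751 + (15 + 56 + 62*(1/56)) = -3751 + (15 + 56 + 31/28) = -3751 + 2019/28 = -103009/28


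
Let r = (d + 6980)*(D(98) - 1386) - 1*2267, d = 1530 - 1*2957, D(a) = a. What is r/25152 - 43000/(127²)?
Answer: -116476966499/405676608 ≈ -287.12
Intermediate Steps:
d = -1427 (d = 1530 - 2957 = -1427)
r = -7154531 (r = (-1427 + 6980)*(98 - 1386) - 1*2267 = 5553*(-1288) - 2267 = -7152264 - 2267 = -7154531)
r/25152 - 43000/(127²) = -7154531/25152 - 43000/(127²) = -7154531*1/25152 - 43000/16129 = -7154531/25152 - 43000*1/16129 = -7154531/25152 - 43000/16129 = -116476966499/405676608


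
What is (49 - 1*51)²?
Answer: 4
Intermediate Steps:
(49 - 1*51)² = (49 - 51)² = (-2)² = 4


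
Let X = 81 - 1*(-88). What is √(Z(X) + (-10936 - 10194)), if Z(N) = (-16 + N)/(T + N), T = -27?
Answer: I*√426043594/142 ≈ 145.36*I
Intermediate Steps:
X = 169 (X = 81 + 88 = 169)
Z(N) = (-16 + N)/(-27 + N)
√(Z(X) + (-10936 - 10194)) = √((-16 + 169)/(-27 + 169) + (-10936 - 10194)) = √(153/142 - 21130) = √(-3000307/142) = I*√426043594/142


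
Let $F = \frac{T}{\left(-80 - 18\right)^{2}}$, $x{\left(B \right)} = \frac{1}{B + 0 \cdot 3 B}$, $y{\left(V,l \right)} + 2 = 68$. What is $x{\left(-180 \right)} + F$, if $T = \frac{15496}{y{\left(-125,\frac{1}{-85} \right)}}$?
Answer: $\frac{89809}{4753980} \approx 0.018891$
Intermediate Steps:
$y{\left(V,l \right)} = 66$ ($y{\left(V,l \right)} = -2 + 68 = 66$)
$x{\left(B \right)} = \frac{1}{B}$ ($x{\left(B \right)} = \frac{1}{B + 0 B} = \frac{1}{B + 0} = \frac{1}{B}$)
$T = \frac{7748}{33}$ ($T = \frac{15496}{66} = 15496 \cdot \frac{1}{66} = \frac{7748}{33} \approx 234.79$)
$F = \frac{1937}{79233}$ ($F = \frac{7748}{33 \left(-80 - 18\right)^{2}} = \frac{7748}{33 \left(-98\right)^{2}} = \frac{7748}{33 \cdot 9604} = \frac{7748}{33} \cdot \frac{1}{9604} = \frac{1937}{79233} \approx 0.024447$)
$x{\left(-180 \right)} + F = \frac{1}{-180} + \frac{1937}{79233} = - \frac{1}{180} + \frac{1937}{79233} = \frac{89809}{4753980}$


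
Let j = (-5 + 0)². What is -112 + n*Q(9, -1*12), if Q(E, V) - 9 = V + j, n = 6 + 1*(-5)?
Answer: -90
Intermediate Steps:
n = 1 (n = 6 - 5 = 1)
j = 25 (j = (-5)² = 25)
Q(E, V) = 34 + V (Q(E, V) = 9 + (V + 25) = 9 + (25 + V) = 34 + V)
-112 + n*Q(9, -1*12) = -112 + 1*(34 - 1*12) = -112 + 1*(34 - 12) = -112 + 1*22 = -112 + 22 = -90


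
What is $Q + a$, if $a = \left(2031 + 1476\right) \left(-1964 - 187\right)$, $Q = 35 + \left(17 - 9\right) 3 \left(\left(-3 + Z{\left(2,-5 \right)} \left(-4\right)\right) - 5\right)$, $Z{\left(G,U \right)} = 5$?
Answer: $-7544194$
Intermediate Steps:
$Q = -637$ ($Q = 35 + \left(17 - 9\right) 3 \left(\left(-3 + 5 \left(-4\right)\right) - 5\right) = 35 + 8 \cdot 3 \left(\left(-3 - 20\right) - 5\right) = 35 + 8 \cdot 3 \left(-23 - 5\right) = 35 + 8 \cdot 3 \left(-28\right) = 35 + 8 \left(-84\right) = 35 - 672 = -637$)
$a = -7543557$ ($a = 3507 \left(-2151\right) = -7543557$)
$Q + a = -637 - 7543557 = -7544194$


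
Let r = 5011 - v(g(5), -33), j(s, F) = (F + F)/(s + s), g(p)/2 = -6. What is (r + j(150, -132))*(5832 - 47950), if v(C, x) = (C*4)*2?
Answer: -5376489054/25 ≈ -2.1506e+8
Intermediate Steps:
g(p) = -12 (g(p) = 2*(-6) = -12)
v(C, x) = 8*C (v(C, x) = (4*C)*2 = 8*C)
j(s, F) = F/s (j(s, F) = (2*F)/((2*s)) = (2*F)*(1/(2*s)) = F/s)
r = 5107 (r = 5011 - 8*(-12) = 5011 - 1*(-96) = 5011 + 96 = 5107)
(r + j(150, -132))*(5832 - 47950) = (5107 - 132/150)*(5832 - 47950) = (5107 - 132*1/150)*(-42118) = (5107 - 22/25)*(-42118) = (127653/25)*(-42118) = -5376489054/25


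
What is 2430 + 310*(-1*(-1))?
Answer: 2740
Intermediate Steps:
2430 + 310*(-1*(-1)) = 2430 + 310*1 = 2430 + 310 = 2740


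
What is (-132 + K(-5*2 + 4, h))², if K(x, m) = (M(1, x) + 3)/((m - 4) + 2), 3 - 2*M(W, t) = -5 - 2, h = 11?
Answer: 1392400/81 ≈ 17190.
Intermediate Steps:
M(W, t) = 5 (M(W, t) = 3/2 - (-5 - 2)/2 = 3/2 - ½*(-7) = 3/2 + 7/2 = 5)
K(x, m) = 8/(-2 + m) (K(x, m) = (5 + 3)/((m - 4) + 2) = 8/((-4 + m) + 2) = 8/(-2 + m))
(-132 + K(-5*2 + 4, h))² = (-132 + 8/(-2 + 11))² = (-132 + 8/9)² = (-1180/9)² = 1392400/81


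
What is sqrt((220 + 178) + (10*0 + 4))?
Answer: sqrt(402) ≈ 20.050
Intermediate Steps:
sqrt((220 + 178) + (10*0 + 4)) = sqrt(398 + (0 + 4)) = sqrt(398 + 4) = sqrt(402)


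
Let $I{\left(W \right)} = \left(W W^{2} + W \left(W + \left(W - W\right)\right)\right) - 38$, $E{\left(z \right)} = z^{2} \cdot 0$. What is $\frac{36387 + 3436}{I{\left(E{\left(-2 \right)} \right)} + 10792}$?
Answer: $\frac{39823}{10754} \approx 3.7031$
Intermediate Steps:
$E{\left(z \right)} = 0$
$I{\left(W \right)} = -38 + W^{2} + W^{3}$ ($I{\left(W \right)} = \left(W^{3} + W \left(W + 0\right)\right) - 38 = \left(W^{3} + W W\right) - 38 = \left(W^{3} + W^{2}\right) - 38 = \left(W^{2} + W^{3}\right) - 38 = -38 + W^{2} + W^{3}$)
$\frac{36387 + 3436}{I{\left(E{\left(-2 \right)} \right)} + 10792} = \frac{36387 + 3436}{\left(-38 + 0^{2} + 0^{3}\right) + 10792} = \frac{39823}{\left(-38 + 0 + 0\right) + 10792} = \frac{39823}{-38 + 10792} = \frac{39823}{10754}$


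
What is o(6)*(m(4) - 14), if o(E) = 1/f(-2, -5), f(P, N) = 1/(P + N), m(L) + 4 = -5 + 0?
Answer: 161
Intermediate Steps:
m(L) = -9 (m(L) = -4 + (-5 + 0) = -4 - 5 = -9)
f(P, N) = 1/(N + P)
o(E) = -7 (o(E) = 1/(1/(-5 - 2)) = 1/(1/(-7)) = 1/(-⅐) = -7)
o(6)*(m(4) - 14) = -7*(-9 - 14) = -7*(-23) = 161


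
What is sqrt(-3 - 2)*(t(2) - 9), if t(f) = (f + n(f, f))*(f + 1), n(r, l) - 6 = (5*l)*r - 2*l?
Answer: 63*I*sqrt(5) ≈ 140.87*I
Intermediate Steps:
n(r, l) = 6 - 2*l + 5*l*r (n(r, l) = 6 + ((5*l)*r - 2*l) = 6 + (5*l*r - 2*l) = 6 + (-2*l + 5*l*r) = 6 - 2*l + 5*l*r)
t(f) = (1 + f)*(6 - f + 5*f**2) (t(f) = (f + (6 - 2*f + 5*f*f))*(f + 1) = (f + (6 - 2*f + 5*f**2))*(1 + f) = (6 - f + 5*f**2)*(1 + f) = (1 + f)*(6 - f + 5*f**2))
sqrt(-3 - 2)*(t(2) - 9) = sqrt(-3 - 2)*((6 + 4*2**2 + 5*2 + 5*2**3) - 9) = sqrt(-5)*((6 + 4*4 + 10 + 5*8) - 9) = (I*sqrt(5))*((6 + 16 + 10 + 40) - 9) = (I*sqrt(5))*(72 - 9) = (I*sqrt(5))*63 = 63*I*sqrt(5)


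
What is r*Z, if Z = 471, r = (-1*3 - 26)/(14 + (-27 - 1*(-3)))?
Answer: 13659/10 ≈ 1365.9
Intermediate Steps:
r = 29/10 (r = (-3 - 26)/(14 + (-27 + 3)) = -29/(14 - 24) = -29/(-10) = -29*(-⅒) = 29/10 ≈ 2.9000)
r*Z = (29/10)*471 = 13659/10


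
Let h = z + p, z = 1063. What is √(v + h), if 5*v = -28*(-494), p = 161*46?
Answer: √280885/5 ≈ 106.00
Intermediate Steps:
p = 7406
v = 13832/5 (v = (-28*(-494))/5 = (⅕)*13832 = 13832/5 ≈ 2766.4)
h = 8469 (h = 1063 + 7406 = 8469)
√(v + h) = √(13832/5 + 8469) = √(56177/5) = √280885/5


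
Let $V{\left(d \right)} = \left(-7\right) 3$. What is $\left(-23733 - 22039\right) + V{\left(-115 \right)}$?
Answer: $-45793$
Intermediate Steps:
$V{\left(d \right)} = -21$
$\left(-23733 - 22039\right) + V{\left(-115 \right)} = \left(-23733 - 22039\right) - 21 = -45772 - 21 = -45793$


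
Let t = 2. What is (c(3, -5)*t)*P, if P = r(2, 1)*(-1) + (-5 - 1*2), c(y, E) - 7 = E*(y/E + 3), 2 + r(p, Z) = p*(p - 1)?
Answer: 70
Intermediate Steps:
r(p, Z) = -2 + p*(-1 + p) (r(p, Z) = -2 + p*(p - 1) = -2 + p*(-1 + p))
c(y, E) = 7 + E*(3 + y/E) (c(y, E) = 7 + E*(y/E + 3) = 7 + E*(3 + y/E))
P = -7 (P = (-2 + 2**2 - 1*2)*(-1) + (-5 - 1*2) = (-2 + 4 - 2)*(-1) + (-5 - 2) = 0*(-1) - 7 = 0 - 7 = -7)
(c(3, -5)*t)*P = ((7 + 3 + 3*(-5))*2)*(-7) = ((7 + 3 - 15)*2)*(-7) = -5*2*(-7) = -10*(-7) = 70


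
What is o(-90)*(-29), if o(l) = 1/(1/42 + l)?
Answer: 1218/3779 ≈ 0.32231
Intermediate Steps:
o(l) = 1/(1/42 + l)
o(-90)*(-29) = (42/(1 + 42*(-90)))*(-29) = (42/(1 - 3780))*(-29) = (42/(-3779))*(-29) = (42*(-1/3779))*(-29) = -42/3779*(-29) = 1218/3779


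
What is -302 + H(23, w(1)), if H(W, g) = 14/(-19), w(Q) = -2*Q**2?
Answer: -5752/19 ≈ -302.74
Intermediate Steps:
H(W, g) = -14/19 (H(W, g) = 14*(-1/19) = -14/19)
-302 + H(23, w(1)) = -302 - 14/19 = -5752/19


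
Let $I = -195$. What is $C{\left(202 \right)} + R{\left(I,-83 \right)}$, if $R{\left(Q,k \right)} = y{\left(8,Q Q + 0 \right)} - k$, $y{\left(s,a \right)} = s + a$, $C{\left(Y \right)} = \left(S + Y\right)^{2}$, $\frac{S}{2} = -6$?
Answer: $74216$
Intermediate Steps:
$S = -12$ ($S = 2 \left(-6\right) = -12$)
$C{\left(Y \right)} = \left(-12 + Y\right)^{2}$
$y{\left(s,a \right)} = a + s$
$R{\left(Q,k \right)} = 8 + Q^{2} - k$ ($R{\left(Q,k \right)} = \left(\left(Q Q + 0\right) + 8\right) - k = \left(\left(Q^{2} + 0\right) + 8\right) - k = \left(Q^{2} + 8\right) - k = \left(8 + Q^{2}\right) - k = 8 + Q^{2} - k$)
$C{\left(202 \right)} + R{\left(I,-83 \right)} = \left(-12 + 202\right)^{2} + \left(8 + \left(-195\right)^{2} - -83\right) = 190^{2} + \left(8 + 38025 + 83\right) = 36100 + 38116 = 74216$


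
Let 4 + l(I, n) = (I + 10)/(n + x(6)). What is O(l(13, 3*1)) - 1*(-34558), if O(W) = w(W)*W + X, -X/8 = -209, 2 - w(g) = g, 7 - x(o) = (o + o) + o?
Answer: 2314815/64 ≈ 36169.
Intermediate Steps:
x(o) = 7 - 3*o (x(o) = 7 - ((o + o) + o) = 7 - (2*o + o) = 7 - 3*o)
w(g) = 2 - g
X = 1672 (X = -8*(-209) = 1672)
l(I, n) = -4 + (10 + I)/(-11 + n) (l(I, n) = -4 + (I + 10)/(n + (7 - 3*6)) = -4 + (10 + I)/(n + (7 - 18)) = -4 + (10 + I)/(n - 11) = -4 + (10 + I)/(-11 + n))
O(W) = 1672 + W*(2 - W) (O(W) = (2 - W)*W + 1672 = W*(2 - W) + 1672 = 1672 + W*(2 - W))
O(l(13, 3*1)) - 1*(-34558) = (1672 - (54 + 13 - 12)/(-11 + 3*1)*(-2 + (54 + 13 - 12)/(-11 + 3*1))) - 1*(-34558) = (1672 - (54 + 13 - 4*3)/(-11 + 3)*(-2 + (54 + 13 - 4*3)/(-11 + 3))) + 34558 = (1672 - (54 + 13 - 12)/(-8)*(-2 + (54 + 13 - 12)/(-8))) + 34558 = (1672 - (-⅛*55)*(-2 - ⅛*55)) + 34558 = (1672 - 1*(-55/8)*(-2 - 55/8)) + 34558 = (1672 - 1*(-55/8)*(-71/8)) + 34558 = (1672 - 3905/64) + 34558 = 103103/64 + 34558 = 2314815/64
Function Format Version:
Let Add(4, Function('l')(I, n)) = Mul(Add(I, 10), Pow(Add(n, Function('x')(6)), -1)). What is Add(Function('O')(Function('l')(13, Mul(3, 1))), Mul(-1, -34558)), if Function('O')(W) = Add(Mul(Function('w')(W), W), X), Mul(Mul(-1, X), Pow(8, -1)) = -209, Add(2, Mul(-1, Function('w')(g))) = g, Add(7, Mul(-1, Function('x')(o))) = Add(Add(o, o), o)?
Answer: Rational(2314815, 64) ≈ 36169.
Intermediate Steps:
Function('x')(o) = Add(7, Mul(-3, o)) (Function('x')(o) = Add(7, Mul(-1, Add(Add(o, o), o))) = Add(7, Mul(-1, Add(Mul(2, o), o))) = Add(7, Mul(-1, Mul(3, o))) = Add(7, Mul(-3, o)))
Function('w')(g) = Add(2, Mul(-1, g))
X = 1672 (X = Mul(-8, -209) = 1672)
Function('l')(I, n) = Add(-4, Mul(Pow(Add(-11, n), -1), Add(10, I))) (Function('l')(I, n) = Add(-4, Mul(Add(I, 10), Pow(Add(n, Add(7, Mul(-3, 6))), -1))) = Add(-4, Mul(Add(10, I), Pow(Add(n, Add(7, -18)), -1))) = Add(-4, Mul(Add(10, I), Pow(Add(n, -11), -1))) = Add(-4, Mul(Add(10, I), Pow(Add(-11, n), -1))) = Add(-4, Mul(Pow(Add(-11, n), -1), Add(10, I))))
Function('O')(W) = Add(1672, Mul(W, Add(2, Mul(-1, W)))) (Function('O')(W) = Add(Mul(Add(2, Mul(-1, W)), W), 1672) = Add(Mul(W, Add(2, Mul(-1, W))), 1672) = Add(1672, Mul(W, Add(2, Mul(-1, W)))))
Add(Function('O')(Function('l')(13, Mul(3, 1))), Mul(-1, -34558)) = Add(Add(1672, Mul(-1, Mul(Pow(Add(-11, Mul(3, 1)), -1), Add(54, 13, Mul(-4, Mul(3, 1)))), Add(-2, Mul(Pow(Add(-11, Mul(3, 1)), -1), Add(54, 13, Mul(-4, Mul(3, 1))))))), Mul(-1, -34558)) = Add(Add(1672, Mul(-1, Mul(Pow(Add(-11, 3), -1), Add(54, 13, Mul(-4, 3))), Add(-2, Mul(Pow(Add(-11, 3), -1), Add(54, 13, Mul(-4, 3)))))), 34558) = Add(Add(1672, Mul(-1, Mul(Pow(-8, -1), Add(54, 13, -12)), Add(-2, Mul(Pow(-8, -1), Add(54, 13, -12))))), 34558) = Add(Add(1672, Mul(-1, Mul(Rational(-1, 8), 55), Add(-2, Mul(Rational(-1, 8), 55)))), 34558) = Add(Add(1672, Mul(-1, Rational(-55, 8), Add(-2, Rational(-55, 8)))), 34558) = Add(Add(1672, Mul(-1, Rational(-55, 8), Rational(-71, 8))), 34558) = Add(Add(1672, Rational(-3905, 64)), 34558) = Add(Rational(103103, 64), 34558) = Rational(2314815, 64)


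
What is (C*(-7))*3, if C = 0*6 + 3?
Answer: -63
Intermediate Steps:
C = 3 (C = 0 + 3 = 3)
(C*(-7))*3 = (3*(-7))*3 = -21*3 = -63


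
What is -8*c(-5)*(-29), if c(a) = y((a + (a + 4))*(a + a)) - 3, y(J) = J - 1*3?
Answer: 12528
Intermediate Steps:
y(J) = -3 + J (y(J) = J - 3 = -3 + J)
c(a) = -6 + 2*a*(4 + 2*a) (c(a) = (-3 + (a + (a + 4))*(a + a)) - 3 = (-3 + (a + (4 + a))*(2*a)) - 3 = (-3 + (4 + 2*a)*(2*a)) - 3 = (-3 + 2*a*(4 + 2*a)) - 3 = -6 + 2*a*(4 + 2*a))
-8*c(-5)*(-29) = -8*(-6 + 4*(-5)*(2 - 5))*(-29) = -8*(-6 + 4*(-5)*(-3))*(-29) = -8*(-6 + 60)*(-29) = -8*54*(-29) = -432*(-29) = 12528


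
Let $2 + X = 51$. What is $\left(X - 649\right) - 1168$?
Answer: $-1768$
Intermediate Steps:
$X = 49$ ($X = -2 + 51 = 49$)
$\left(X - 649\right) - 1168 = \left(49 - 649\right) - 1168 = -600 - 1168 = -1768$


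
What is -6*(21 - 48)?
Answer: 162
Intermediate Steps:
-6*(21 - 48) = -6*(-27) = 162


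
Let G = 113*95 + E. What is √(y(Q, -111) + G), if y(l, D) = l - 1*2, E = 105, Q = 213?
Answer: √11051 ≈ 105.12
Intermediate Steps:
G = 10840 (G = 113*95 + 105 = 10735 + 105 = 10840)
y(l, D) = -2 + l (y(l, D) = l - 2 = -2 + l)
√(y(Q, -111) + G) = √((-2 + 213) + 10840) = √(211 + 10840) = √11051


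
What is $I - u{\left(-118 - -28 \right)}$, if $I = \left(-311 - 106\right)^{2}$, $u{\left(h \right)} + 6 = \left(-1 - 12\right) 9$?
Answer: $174012$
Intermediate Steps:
$u{\left(h \right)} = -123$ ($u{\left(h \right)} = -6 + \left(-1 - 12\right) 9 = -6 - 117 = -123$)
$I = 173889$ ($I = \left(-311 - 106\right)^{2} = \left(-417\right)^{2} = 173889$)
$I - u{\left(-118 - -28 \right)} = 173889 - -123 = 173889 + 123 = 174012$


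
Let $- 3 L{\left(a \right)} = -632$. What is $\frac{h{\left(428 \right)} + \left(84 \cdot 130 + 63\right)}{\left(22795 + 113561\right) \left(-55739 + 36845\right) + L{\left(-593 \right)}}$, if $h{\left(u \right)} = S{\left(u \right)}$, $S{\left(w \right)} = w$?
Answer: $- \frac{34233}{7728930160} \approx -4.4292 \cdot 10^{-6}$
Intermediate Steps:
$L{\left(a \right)} = \frac{632}{3}$ ($L{\left(a \right)} = \left(- \frac{1}{3}\right) \left(-632\right) = \frac{632}{3}$)
$h{\left(u \right)} = u$
$\frac{h{\left(428 \right)} + \left(84 \cdot 130 + 63\right)}{\left(22795 + 113561\right) \left(-55739 + 36845\right) + L{\left(-593 \right)}} = \frac{428 + \left(84 \cdot 130 + 63\right)}{\left(22795 + 113561\right) \left(-55739 + 36845\right) + \frac{632}{3}} = \frac{428 + \left(10920 + 63\right)}{136356 \left(-18894\right) + \frac{632}{3}} = \frac{428 + 10983}{-2576310264 + \frac{632}{3}} = \frac{11411}{- \frac{7728930160}{3}} = 11411 \left(- \frac{3}{7728930160}\right) = - \frac{34233}{7728930160}$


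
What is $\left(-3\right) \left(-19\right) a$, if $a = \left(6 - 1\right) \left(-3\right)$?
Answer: $-855$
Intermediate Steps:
$a = -15$ ($a = 5 \left(-3\right) = -15$)
$\left(-3\right) \left(-19\right) a = \left(-3\right) \left(-19\right) \left(-15\right) = 57 \left(-15\right) = -855$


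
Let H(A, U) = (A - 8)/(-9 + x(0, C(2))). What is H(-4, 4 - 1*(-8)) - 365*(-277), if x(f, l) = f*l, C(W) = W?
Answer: 303319/3 ≈ 1.0111e+5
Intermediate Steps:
H(A, U) = 8/9 - A/9 (H(A, U) = (A - 8)/(-9 + 0*2) = (-8 + A)/(-9 + 0) = (-8 + A)/(-9) = (-8 + A)*(-⅑) = 8/9 - A/9)
H(-4, 4 - 1*(-8)) - 365*(-277) = (8/9 - ⅑*(-4)) - 365*(-277) = (8/9 + 4/9) + 101105 = 4/3 + 101105 = 303319/3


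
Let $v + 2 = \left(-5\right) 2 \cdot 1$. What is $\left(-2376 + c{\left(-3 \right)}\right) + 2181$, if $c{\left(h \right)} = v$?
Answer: $-207$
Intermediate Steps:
$v = -12$ ($v = -2 + \left(-5\right) 2 \cdot 1 = -2 - 10 = -12$)
$c{\left(h \right)} = -12$
$\left(-2376 + c{\left(-3 \right)}\right) + 2181 = \left(-2376 - 12\right) + 2181 = -2388 + 2181 = -207$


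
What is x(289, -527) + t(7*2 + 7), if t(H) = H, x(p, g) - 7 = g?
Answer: -499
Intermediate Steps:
x(p, g) = 7 + g
x(289, -527) + t(7*2 + 7) = (7 - 527) + (7*2 + 7) = -520 + (14 + 7) = -520 + 21 = -499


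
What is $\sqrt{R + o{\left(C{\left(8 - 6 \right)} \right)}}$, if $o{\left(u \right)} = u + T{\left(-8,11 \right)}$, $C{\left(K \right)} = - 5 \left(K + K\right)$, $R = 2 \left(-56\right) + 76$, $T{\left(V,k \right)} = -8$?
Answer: $8 i \approx 8.0 i$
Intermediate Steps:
$R = -36$ ($R = -112 + 76 = -36$)
$C{\left(K \right)} = - 10 K$ ($C{\left(K \right)} = - 5 \cdot 2 K = - 10 K$)
$o{\left(u \right)} = -8 + u$ ($o{\left(u \right)} = u - 8 = -8 + u$)
$\sqrt{R + o{\left(C{\left(8 - 6 \right)} \right)}} = \sqrt{-36 - \left(8 + 10 \left(8 - 6\right)\right)} = \sqrt{-36 - 28} = \sqrt{-64} = 8 i$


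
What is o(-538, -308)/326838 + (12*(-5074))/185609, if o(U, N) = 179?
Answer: -19867288133/60664074342 ≈ -0.32750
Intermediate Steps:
o(-538, -308)/326838 + (12*(-5074))/185609 = 179/326838 + (12*(-5074))/185609 = 179*(1/326838) - 60888*1/185609 = 179/326838 - 60888/185609 = -19867288133/60664074342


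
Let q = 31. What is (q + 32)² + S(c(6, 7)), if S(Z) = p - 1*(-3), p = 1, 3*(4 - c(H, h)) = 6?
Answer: 3973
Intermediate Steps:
c(H, h) = 2 (c(H, h) = 4 - ⅓*6 = 4 - 2 = 2)
S(Z) = 4 (S(Z) = 1 - 1*(-3) = 1 + 3 = 4)
(q + 32)² + S(c(6, 7)) = (31 + 32)² + 4 = 63² + 4 = 3969 + 4 = 3973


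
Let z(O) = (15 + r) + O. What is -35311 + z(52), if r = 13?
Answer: -35231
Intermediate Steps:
z(O) = 28 + O (z(O) = (15 + 13) + O = 28 + O)
-35311 + z(52) = -35311 + (28 + 52) = -35311 + 80 = -35231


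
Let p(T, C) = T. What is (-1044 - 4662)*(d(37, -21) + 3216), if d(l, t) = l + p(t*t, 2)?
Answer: -21077964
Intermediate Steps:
d(l, t) = l + t² (d(l, t) = l + t*t = l + t²)
(-1044 - 4662)*(d(37, -21) + 3216) = (-1044 - 4662)*((37 + (-21)²) + 3216) = -5706*((37 + 441) + 3216) = -5706*(478 + 3216) = -5706*3694 = -21077964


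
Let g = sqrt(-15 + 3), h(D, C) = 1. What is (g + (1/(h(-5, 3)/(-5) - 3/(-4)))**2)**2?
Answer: -15692/14641 + 1600*I*sqrt(3)/121 ≈ -1.0718 + 22.903*I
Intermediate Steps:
g = 2*I*sqrt(3) (g = sqrt(-12) = 2*I*sqrt(3) ≈ 3.4641*I)
(g + (1/(h(-5, 3)/(-5) - 3/(-4)))**2)**2 = (2*I*sqrt(3) + (1/(1/(-5) - 3/(-4)))**2)**2 = (2*I*sqrt(3) + (1/(1*(-1/5) - 3*(-1/4)))**2)**2 = (2*I*sqrt(3) + (1/(-1/5 + 3/4))**2)**2 = (2*I*sqrt(3) + (1/(11/20))**2)**2 = (2*I*sqrt(3) + (20/11)**2)**2 = (2*I*sqrt(3) + 400/121)**2 = (400/121 + 2*I*sqrt(3))**2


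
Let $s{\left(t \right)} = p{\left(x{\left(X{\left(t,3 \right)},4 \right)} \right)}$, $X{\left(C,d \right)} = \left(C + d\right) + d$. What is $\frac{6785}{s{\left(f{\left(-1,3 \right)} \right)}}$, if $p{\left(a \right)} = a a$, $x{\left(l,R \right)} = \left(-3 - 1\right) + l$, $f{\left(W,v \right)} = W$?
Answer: $6785$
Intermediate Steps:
$X{\left(C,d \right)} = C + 2 d$
$x{\left(l,R \right)} = -4 + l$
$p{\left(a \right)} = a^{2}$
$s{\left(t \right)} = \left(2 + t\right)^{2}$ ($s{\left(t \right)} = \left(-4 + \left(t + 2 \cdot 3\right)\right)^{2} = \left(-4 + \left(t + 6\right)\right)^{2} = \left(-4 + \left(6 + t\right)\right)^{2} = \left(2 + t\right)^{2}$)
$\frac{6785}{s{\left(f{\left(-1,3 \right)} \right)}} = \frac{6785}{\left(2 - 1\right)^{2}} = \frac{6785}{1^{2}} = \frac{6785}{1} = 6785 \cdot 1 = 6785$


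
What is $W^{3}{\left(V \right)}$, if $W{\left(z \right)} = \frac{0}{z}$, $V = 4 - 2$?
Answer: $0$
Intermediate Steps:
$V = 2$ ($V = 4 - 2 = 2$)
$W{\left(z \right)} = 0$
$W^{3}{\left(V \right)} = 0^{3} = 0$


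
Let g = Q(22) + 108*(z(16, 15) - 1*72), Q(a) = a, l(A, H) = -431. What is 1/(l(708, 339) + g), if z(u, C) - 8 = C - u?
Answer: -1/7429 ≈ -0.00013461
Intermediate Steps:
z(u, C) = 8 + C - u (z(u, C) = 8 + (C - u) = 8 + C - u)
g = -6998 (g = 22 + 108*((8 + 15 - 1*16) - 1*72) = 22 + 108*((8 + 15 - 16) - 72) = 22 + 108*(7 - 72) = 22 + 108*(-65) = 22 - 7020 = -6998)
1/(l(708, 339) + g) = 1/(-431 - 6998) = 1/(-7429) = -1/7429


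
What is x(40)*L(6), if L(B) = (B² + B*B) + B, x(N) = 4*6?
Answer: 1872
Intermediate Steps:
x(N) = 24
L(B) = B + 2*B² (L(B) = (B² + B²) + B = 2*B² + B = B + 2*B²)
x(40)*L(6) = 24*(6*(1 + 2*6)) = 24*(6*(1 + 12)) = 24*(6*13) = 24*78 = 1872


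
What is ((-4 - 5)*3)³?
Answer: -19683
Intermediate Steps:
((-4 - 5)*3)³ = (-9*3)³ = (-27)³ = -19683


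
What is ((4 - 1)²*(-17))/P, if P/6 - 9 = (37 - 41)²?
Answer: -51/50 ≈ -1.0200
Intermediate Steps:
P = 150 (P = 54 + 6*(37 - 41)² = 54 + 6*(-4)² = 54 + 6*16 = 54 + 96 = 150)
((4 - 1)²*(-17))/P = ((4 - 1)²*(-17))/150 = (3²*(-17))*(1/150) = (9*(-17))*(1/150) = -153*1/150 = -51/50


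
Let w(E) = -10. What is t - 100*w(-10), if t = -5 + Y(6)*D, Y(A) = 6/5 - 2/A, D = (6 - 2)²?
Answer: 15133/15 ≈ 1008.9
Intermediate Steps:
D = 16 (D = 4² = 16)
Y(A) = 6/5 - 2/A (Y(A) = 6*(⅕) - 2/A = 6/5 - 2/A)
t = 133/15 (t = -5 + (6/5 - 2/6)*16 = -5 + (6/5 - 2*⅙)*16 = -5 + (6/5 - ⅓)*16 = -5 + (13/15)*16 = -5 + 208/15 = 133/15 ≈ 8.8667)
t - 100*w(-10) = 133/15 - 100*(-10) = 133/15 + 1000 = 15133/15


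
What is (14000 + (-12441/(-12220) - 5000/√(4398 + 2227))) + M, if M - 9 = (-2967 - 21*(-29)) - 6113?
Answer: 5206677/940 - 200*√265/53 ≈ 5477.6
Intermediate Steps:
M = -8462 (M = 9 + ((-2967 - 21*(-29)) - 6113) = 9 + ((-2967 + 609) - 6113) = 9 + (-2358 - 6113) = 9 - 8471 = -8462)
(14000 + (-12441/(-12220) - 5000/√(4398 + 2227))) + M = (14000 + (-12441/(-12220) - 5000/√(4398 + 2227))) - 8462 = (14000 + (-12441*(-1/12220) - 5000*√265/1325)) - 8462 = (14000 + (957/940 - 5000*√265/1325)) - 8462 = (14000 + (957/940 - 200*√265/53)) - 8462 = (13160957/940 - 200*√265/53) - 8462 = 5206677/940 - 200*√265/53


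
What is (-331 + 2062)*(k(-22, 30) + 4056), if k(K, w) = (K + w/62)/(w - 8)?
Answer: 4787123775/682 ≈ 7.0192e+6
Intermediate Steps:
k(K, w) = (K + w/62)/(-8 + w) (k(K, w) = (K + w*(1/62))/(-8 + w) = (K + w/62)/(-8 + w))
(-331 + 2062)*(k(-22, 30) + 4056) = (-331 + 2062)*((-22 + (1/62)*30)/(-8 + 30) + 4056) = 1731*((-22 + 15/31)/22 + 4056) = 1731*((1/22)*(-667/31) + 4056) = 1731*(-667/682 + 4056) = 1731*(2765525/682) = 4787123775/682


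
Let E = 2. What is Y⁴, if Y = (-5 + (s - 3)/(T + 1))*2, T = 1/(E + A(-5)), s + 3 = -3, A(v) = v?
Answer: 1874161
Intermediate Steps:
s = -6 (s = -3 - 3 = -6)
T = -⅓ (T = 1/(2 - 5) = 1/(-3) = -⅓ ≈ -0.33333)
Y = -37 (Y = (-5 + (-6 - 3)/(-⅓ + 1))*2 = (-5 - 9/⅔)*2 = (-5 - 9*3/2)*2 = (-5 - 27/2)*2 = -37/2*2 = -37)
Y⁴ = (-37)⁴ = 1874161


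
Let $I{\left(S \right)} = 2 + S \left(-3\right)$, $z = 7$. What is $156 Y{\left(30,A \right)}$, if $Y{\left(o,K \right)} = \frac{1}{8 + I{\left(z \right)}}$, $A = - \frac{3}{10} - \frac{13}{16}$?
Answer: $- \frac{156}{11} \approx -14.182$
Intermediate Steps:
$I{\left(S \right)} = 2 - 3 S$
$A = - \frac{89}{80}$ ($A = \left(-3\right) \frac{1}{10} - \frac{13}{16} = - \frac{3}{10} - \frac{13}{16} = - \frac{89}{80} \approx -1.1125$)
$Y{\left(o,K \right)} = - \frac{1}{11}$ ($Y{\left(o,K \right)} = \frac{1}{8 + \left(2 - 21\right)} = \frac{1}{8 - 19} = \frac{1}{-11} = - \frac{1}{11}$)
$156 Y{\left(30,A \right)} = 156 \left(- \frac{1}{11}\right) = - \frac{156}{11}$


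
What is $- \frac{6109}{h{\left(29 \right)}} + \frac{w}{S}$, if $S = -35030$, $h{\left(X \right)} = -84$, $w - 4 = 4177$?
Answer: $\frac{945341}{13020} \approx 72.607$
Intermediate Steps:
$w = 4181$ ($w = 4 + 4177 = 4181$)
$- \frac{6109}{h{\left(29 \right)}} + \frac{w}{S} = - \frac{6109}{-84} + \frac{4181}{-35030} = \left(-6109\right) \left(- \frac{1}{84}\right) + 4181 \left(- \frac{1}{35030}\right) = \frac{6109}{84} - \frac{37}{310} = \frac{945341}{13020}$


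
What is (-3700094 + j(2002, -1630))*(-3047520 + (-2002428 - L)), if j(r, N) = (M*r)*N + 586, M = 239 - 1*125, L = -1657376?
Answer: 1274627120792656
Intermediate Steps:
M = 114 (M = 239 - 125 = 114)
j(r, N) = 586 + 114*N*r (j(r, N) = (114*r)*N + 586 = 114*N*r + 586 = 586 + 114*N*r)
(-3700094 + j(2002, -1630))*(-3047520 + (-2002428 - L)) = (-3700094 + (586 + 114*(-1630)*2002))*(-3047520 + (-2002428 - 1*(-1657376))) = (-3700094 + (586 - 372011640))*(-3047520 + (-2002428 + 1657376)) = (-3700094 - 372011054)*(-3047520 - 345052) = -375711148*(-3392572) = 1274627120792656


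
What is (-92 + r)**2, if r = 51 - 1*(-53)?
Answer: 144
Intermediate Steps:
r = 104 (r = 51 + 53 = 104)
(-92 + r)**2 = (-92 + 104)**2 = 12**2 = 144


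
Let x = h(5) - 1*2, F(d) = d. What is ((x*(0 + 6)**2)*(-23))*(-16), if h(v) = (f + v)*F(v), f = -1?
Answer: 238464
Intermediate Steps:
h(v) = v*(-1 + v) (h(v) = (-1 + v)*v = v*(-1 + v))
x = 18 (x = 5*(-1 + 5) - 1*2 = 5*4 - 2 = 20 - 2 = 18)
((x*(0 + 6)**2)*(-23))*(-16) = ((18*(0 + 6)**2)*(-23))*(-16) = ((18*6**2)*(-23))*(-16) = ((18*36)*(-23))*(-16) = (648*(-23))*(-16) = -14904*(-16) = 238464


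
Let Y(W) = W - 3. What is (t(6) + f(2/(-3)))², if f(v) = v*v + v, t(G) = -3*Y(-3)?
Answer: 25600/81 ≈ 316.05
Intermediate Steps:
Y(W) = -3 + W
t(G) = 18 (t(G) = -3*(-3 - 3) = -3*(-6) = 18)
f(v) = v + v² (f(v) = v² + v = v + v²)
(t(6) + f(2/(-3)))² = (18 + (2/(-3))*(1 + 2/(-3)))² = (18 + (2*(-⅓))*(1 + 2*(-⅓)))² = (18 - 2*(1 - ⅔)/3)² = (18 - ⅔*⅓)² = (18 - 2/9)² = (160/9)² = 25600/81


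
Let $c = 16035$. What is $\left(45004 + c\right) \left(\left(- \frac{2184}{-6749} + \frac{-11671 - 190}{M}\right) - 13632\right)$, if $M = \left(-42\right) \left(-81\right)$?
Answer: $- \frac{19109154749635423}{22960098} \approx -8.3228 \cdot 10^{8}$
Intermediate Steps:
$M = 3402$
$\left(45004 + c\right) \left(\left(- \frac{2184}{-6749} + \frac{-11671 - 190}{M}\right) - 13632\right) = \left(45004 + 16035\right) \left(\left(- \frac{2184}{-6749} + \frac{-11671 - 190}{3402}\right) - 13632\right) = 61039 \left(\left(\left(-2184\right) \left(- \frac{1}{6749}\right) + \left(-11671 - 190\right) \frac{1}{3402}\right) - 13632\right) = 61039 \left(\left(\frac{2184}{6749} - \frac{11861}{3402}\right) - 13632\right) = 61039 \left(- \frac{72619921}{22960098} - 13632\right) = 61039 \left(- \frac{313064675857}{22960098}\right) = - \frac{19109154749635423}{22960098}$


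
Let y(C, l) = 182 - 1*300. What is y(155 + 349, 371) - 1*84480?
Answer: -84598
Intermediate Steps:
y(C, l) = -118 (y(C, l) = 182 - 300 = -118)
y(155 + 349, 371) - 1*84480 = -118 - 1*84480 = -118 - 84480 = -84598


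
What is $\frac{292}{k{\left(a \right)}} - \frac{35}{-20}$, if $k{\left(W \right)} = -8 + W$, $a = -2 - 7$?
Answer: $- \frac{1049}{68} \approx -15.426$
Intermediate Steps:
$a = -9$
$\frac{292}{k{\left(a \right)}} - \frac{35}{-20} = \frac{292}{-8 - 9} - \frac{35}{-20} = \frac{292}{-17} - - \frac{7}{4} = 292 \left(- \frac{1}{17}\right) + \frac{7}{4} = - \frac{292}{17} + \frac{7}{4} = - \frac{1049}{68}$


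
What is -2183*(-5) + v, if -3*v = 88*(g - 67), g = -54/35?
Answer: 1357187/105 ≈ 12926.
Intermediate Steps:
g = -54/35 (g = -54*1/35 = -54/35 ≈ -1.5429)
v = 211112/105 (v = -88*(-54/35 - 67)/3 = -88*(-2399)/(3*35) = -1/3*(-211112/35) = 211112/105 ≈ 2010.6)
-2183*(-5) + v = -2183*(-5) + 211112/105 = 10915 + 211112/105 = 1357187/105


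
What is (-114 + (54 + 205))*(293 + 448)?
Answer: 107445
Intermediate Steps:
(-114 + (54 + 205))*(293 + 448) = (-114 + 259)*741 = 145*741 = 107445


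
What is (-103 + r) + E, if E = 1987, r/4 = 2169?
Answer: 10560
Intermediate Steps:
r = 8676 (r = 4*2169 = 8676)
(-103 + r) + E = (-103 + 8676) + 1987 = 8573 + 1987 = 10560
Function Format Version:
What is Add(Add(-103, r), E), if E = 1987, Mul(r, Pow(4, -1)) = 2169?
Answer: 10560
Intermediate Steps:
r = 8676 (r = Mul(4, 2169) = 8676)
Add(Add(-103, r), E) = Add(Add(-103, 8676), 1987) = Add(8573, 1987) = 10560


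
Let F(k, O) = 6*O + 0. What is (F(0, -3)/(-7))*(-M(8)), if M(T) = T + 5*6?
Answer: -684/7 ≈ -97.714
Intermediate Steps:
F(k, O) = 6*O
M(T) = 30 + T (M(T) = T + 30 = 30 + T)
(F(0, -3)/(-7))*(-M(8)) = ((6*(-3))/(-7))*(-(30 + 8)) = (-18*(-⅐))*(-1*38) = (18/7)*(-38) = -684/7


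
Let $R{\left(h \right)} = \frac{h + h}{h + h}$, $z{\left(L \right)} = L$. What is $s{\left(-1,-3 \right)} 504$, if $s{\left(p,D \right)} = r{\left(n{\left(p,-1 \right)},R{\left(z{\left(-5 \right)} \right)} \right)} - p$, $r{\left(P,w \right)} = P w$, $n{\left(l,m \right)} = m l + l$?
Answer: $504$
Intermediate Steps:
$n{\left(l,m \right)} = l + l m$ ($n{\left(l,m \right)} = l m + l = l + l m$)
$R{\left(h \right)} = 1$ ($R{\left(h \right)} = \frac{2 h}{2 h} = 2 h \frac{1}{2 h} = 1$)
$s{\left(p,D \right)} = - p$ ($s{\left(p,D \right)} = p \left(1 - 1\right) 1 - p = p 0 \cdot 1 - p = 0 \cdot 1 - p = 0 - p = - p$)
$s{\left(-1,-3 \right)} 504 = \left(-1\right) \left(-1\right) 504 = 1 \cdot 504 = 504$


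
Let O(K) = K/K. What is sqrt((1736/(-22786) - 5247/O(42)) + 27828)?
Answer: sqrt(2931014049745)/11393 ≈ 150.27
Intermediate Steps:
O(K) = 1
sqrt((1736/(-22786) - 5247/O(42)) + 27828) = sqrt((1736/(-22786) - 5247/1) + 27828) = sqrt((1736*(-1/22786) - 5247*1) + 27828) = sqrt((-868/11393 - 5247) + 27828) = sqrt(-59779939/11393 + 27828) = sqrt(257264465/11393) = sqrt(2931014049745)/11393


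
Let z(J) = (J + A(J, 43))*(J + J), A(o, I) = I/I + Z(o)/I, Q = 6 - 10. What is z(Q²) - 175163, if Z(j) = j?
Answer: -7508105/43 ≈ -1.7461e+5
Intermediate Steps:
Q = -4
A(o, I) = 1 + o/I (A(o, I) = I/I + o/I = 1 + o/I)
z(J) = 2*J*(1 + 44*J/43) (z(J) = (J + (43 + J)/43)*(J + J) = (J + (43 + J)/43)*(2*J) = (J + (1 + J/43))*(2*J) = (1 + 44*J/43)*(2*J) = 2*J*(1 + 44*J/43))
z(Q²) - 175163 = (2/43)*(-4)²*(43 + 44*(-4)²) - 175163 = (2/43)*16*(43 + 44*16) - 175163 = (2/43)*16*(43 + 704) - 175163 = (2/43)*16*747 - 175163 = 23904/43 - 175163 = -7508105/43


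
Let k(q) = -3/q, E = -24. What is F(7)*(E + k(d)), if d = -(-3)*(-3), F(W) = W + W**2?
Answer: -3976/3 ≈ -1325.3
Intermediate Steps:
d = -9 (d = -1*9 = -9)
F(7)*(E + k(d)) = (7*(1 + 7))*(-24 - 3/(-9)) = (7*8)*(-24 - 3*(-1/9)) = 56*(-24 + 1/3) = 56*(-71/3) = -3976/3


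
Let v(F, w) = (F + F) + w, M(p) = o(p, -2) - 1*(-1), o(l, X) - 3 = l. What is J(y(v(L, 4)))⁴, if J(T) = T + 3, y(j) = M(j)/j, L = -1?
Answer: 1296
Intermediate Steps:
o(l, X) = 3 + l
M(p) = 4 + p (M(p) = (3 + p) - 1*(-1) = (3 + p) + 1 = 4 + p)
v(F, w) = w + 2*F (v(F, w) = 2*F + w = w + 2*F)
y(j) = (4 + j)/j
J(T) = 3 + T
J(y(v(L, 4)))⁴ = (3 + (4 + (4 + 2*(-1)))/(4 + 2*(-1)))⁴ = (3 + (4 + (4 - 2))/(4 - 2))⁴ = (3 + (4 + 2)/2)⁴ = (3 + (½)*6)⁴ = (3 + 3)⁴ = 6⁴ = 1296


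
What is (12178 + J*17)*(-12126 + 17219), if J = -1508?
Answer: -68541594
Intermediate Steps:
(12178 + J*17)*(-12126 + 17219) = (12178 - 1508*17)*(-12126 + 17219) = (12178 - 25636)*5093 = -13458*5093 = -68541594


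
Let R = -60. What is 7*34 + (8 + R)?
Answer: 186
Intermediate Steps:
7*34 + (8 + R) = 7*34 + (8 - 60) = 238 - 52 = 186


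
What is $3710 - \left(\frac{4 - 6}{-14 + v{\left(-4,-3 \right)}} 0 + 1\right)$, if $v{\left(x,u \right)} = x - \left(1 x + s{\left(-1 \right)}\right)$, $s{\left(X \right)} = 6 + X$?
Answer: $3709$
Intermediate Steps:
$v{\left(x,u \right)} = -5$ ($v{\left(x,u \right)} = x - \left(1 x + \left(6 - 1\right)\right) = x - \left(x + 5\right) = x - \left(5 + x\right) = -5$)
$3710 - \left(\frac{4 - 6}{-14 + v{\left(-4,-3 \right)}} 0 + 1\right) = 3710 - \left(\frac{4 - 6}{-14 - 5} \cdot 0 + 1\right) = 3710 - \left(- \frac{2}{-19} \cdot 0 + 1\right) = 3710 - \left(\left(-2\right) \left(- \frac{1}{19}\right) 0 + 1\right) = 3710 - \left(\frac{2}{19} \cdot 0 + 1\right) = 3710 - \left(0 + 1\right) = 3710 - 1 = 3709$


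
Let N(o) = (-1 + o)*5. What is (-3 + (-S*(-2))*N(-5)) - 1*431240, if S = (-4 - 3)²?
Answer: -434183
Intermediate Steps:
N(o) = -5 + 5*o
S = 49 (S = (-7)² = 49)
(-3 + (-S*(-2))*N(-5)) - 1*431240 = (-3 + (-1*49*(-2))*(-5 + 5*(-5))) - 1*431240 = (-3 + (-49*(-2))*(-5 - 25)) - 431240 = (-3 + 98*(-30)) - 431240 = (-3 - 2940) - 431240 = -2943 - 431240 = -434183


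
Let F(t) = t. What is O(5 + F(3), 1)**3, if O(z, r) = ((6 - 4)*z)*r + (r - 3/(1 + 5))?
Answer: 35937/8 ≈ 4492.1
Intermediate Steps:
O(z, r) = -1/2 + r + 2*r*z (O(z, r) = (2*z)*r + (r - 3/6) = 2*r*z + (r + (1/6)*(-3)) = 2*r*z + (r - 1/2) = 2*r*z + (-1/2 + r) = -1/2 + r + 2*r*z)
O(5 + F(3), 1)**3 = (-1/2 + 1 + 2*1*(5 + 3))**3 = (-1/2 + 1 + 2*1*8)**3 = (-1/2 + 1 + 16)**3 = (33/2)**3 = 35937/8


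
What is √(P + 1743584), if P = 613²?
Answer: √2119353 ≈ 1455.8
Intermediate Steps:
P = 375769
√(P + 1743584) = √(375769 + 1743584) = √2119353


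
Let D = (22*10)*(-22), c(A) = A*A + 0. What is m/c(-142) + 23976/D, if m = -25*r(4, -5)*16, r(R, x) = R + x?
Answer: -15047377/3049805 ≈ -4.9339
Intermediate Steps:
c(A) = A**2 (c(A) = A**2 + 0 = A**2)
m = 400 (m = -25*(4 - 5)*16 = -25*(-1)*16 = 25*16 = 400)
D = -4840 (D = 220*(-22) = -4840)
m/c(-142) + 23976/D = 400/((-142)**2) + 23976/(-4840) = 400/20164 + 23976*(-1/4840) = 400*(1/20164) - 2997/605 = 100/5041 - 2997/605 = -15047377/3049805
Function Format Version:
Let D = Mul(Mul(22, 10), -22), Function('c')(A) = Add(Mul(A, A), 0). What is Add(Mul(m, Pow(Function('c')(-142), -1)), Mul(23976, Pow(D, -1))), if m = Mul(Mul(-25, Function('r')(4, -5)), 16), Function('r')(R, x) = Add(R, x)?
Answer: Rational(-15047377, 3049805) ≈ -4.9339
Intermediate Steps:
Function('c')(A) = Pow(A, 2) (Function('c')(A) = Add(Pow(A, 2), 0) = Pow(A, 2))
m = 400 (m = Mul(Mul(-25, Add(4, -5)), 16) = Mul(Mul(-25, -1), 16) = Mul(25, 16) = 400)
D = -4840 (D = Mul(220, -22) = -4840)
Add(Mul(m, Pow(Function('c')(-142), -1)), Mul(23976, Pow(D, -1))) = Add(Mul(400, Pow(Pow(-142, 2), -1)), Mul(23976, Pow(-4840, -1))) = Add(Mul(400, Pow(20164, -1)), Mul(23976, Rational(-1, 4840))) = Add(Mul(400, Rational(1, 20164)), Rational(-2997, 605)) = Add(Rational(100, 5041), Rational(-2997, 605)) = Rational(-15047377, 3049805)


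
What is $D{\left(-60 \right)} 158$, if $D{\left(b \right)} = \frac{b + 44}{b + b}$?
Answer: $\frac{316}{15} \approx 21.067$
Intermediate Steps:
$D{\left(b \right)} = \frac{44 + b}{2 b}$
$D{\left(-60 \right)} 158 = \frac{44 - 60}{2 \left(-60\right)} 158 = \frac{1}{2} \left(- \frac{1}{60}\right) \left(-16\right) 158 = \frac{2}{15} \cdot 158 = \frac{316}{15}$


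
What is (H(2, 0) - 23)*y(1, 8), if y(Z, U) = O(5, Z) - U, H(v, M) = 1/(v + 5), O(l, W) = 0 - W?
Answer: 1440/7 ≈ 205.71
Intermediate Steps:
O(l, W) = -W
H(v, M) = 1/(5 + v)
y(Z, U) = -U - Z (y(Z, U) = -Z - U = -U - Z)
(H(2, 0) - 23)*y(1, 8) = (1/(5 + 2) - 23)*(-1*8 - 1*1) = (1/7 - 23)*(-8 - 1) = (⅐ - 23)*(-9) = -160/7*(-9) = 1440/7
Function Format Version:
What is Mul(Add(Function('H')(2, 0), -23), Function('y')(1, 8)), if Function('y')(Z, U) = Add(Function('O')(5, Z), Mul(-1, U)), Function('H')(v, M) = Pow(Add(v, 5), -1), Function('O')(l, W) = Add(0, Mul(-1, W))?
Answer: Rational(1440, 7) ≈ 205.71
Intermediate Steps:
Function('O')(l, W) = Mul(-1, W)
Function('H')(v, M) = Pow(Add(5, v), -1)
Function('y')(Z, U) = Add(Mul(-1, U), Mul(-1, Z)) (Function('y')(Z, U) = Add(Mul(-1, Z), Mul(-1, U)) = Add(Mul(-1, U), Mul(-1, Z)))
Mul(Add(Function('H')(2, 0), -23), Function('y')(1, 8)) = Mul(Add(Pow(Add(5, 2), -1), -23), Add(Mul(-1, 8), Mul(-1, 1))) = Mul(Add(Pow(7, -1), -23), Add(-8, -1)) = Mul(Add(Rational(1, 7), -23), -9) = Mul(Rational(-160, 7), -9) = Rational(1440, 7)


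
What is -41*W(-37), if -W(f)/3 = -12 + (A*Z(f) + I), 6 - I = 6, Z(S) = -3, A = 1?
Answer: -1845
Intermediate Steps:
I = 0 (I = 6 - 1*6 = 6 - 6 = 0)
W(f) = 45 (W(f) = -3*(-12 + (1*(-3) + 0)) = -3*(-12 + (-3 + 0)) = -3*(-12 - 3) = -3*(-15) = 45)
-41*W(-37) = -41*45 = -1845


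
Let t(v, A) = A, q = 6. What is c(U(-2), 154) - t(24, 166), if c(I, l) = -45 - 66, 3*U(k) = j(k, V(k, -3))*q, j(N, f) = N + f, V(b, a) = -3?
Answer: -277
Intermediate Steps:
U(k) = -6 + 2*k (U(k) = ((k - 3)*6)/3 = ((-3 + k)*6)/3 = (-18 + 6*k)/3 = -6 + 2*k)
c(I, l) = -111
c(U(-2), 154) - t(24, 166) = -111 - 1*166 = -111 - 166 = -277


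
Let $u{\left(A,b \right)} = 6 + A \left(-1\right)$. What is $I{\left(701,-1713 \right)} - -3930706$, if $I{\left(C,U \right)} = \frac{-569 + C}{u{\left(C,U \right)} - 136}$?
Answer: $\frac{1088805518}{277} \approx 3.9307 \cdot 10^{6}$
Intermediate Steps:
$u{\left(A,b \right)} = 6 - A$
$I{\left(C,U \right)} = \frac{-569 + C}{-130 - C}$ ($I{\left(C,U \right)} = \frac{-569 + C}{\left(6 - C\right) - 136} = \frac{-569 + C}{-130 - C}$)
$I{\left(701,-1713 \right)} - -3930706 = \frac{569 - 701}{130 + 701} - -3930706 = \frac{569 - 701}{831} + 3930706 = \frac{1}{831} \left(-132\right) + 3930706 = - \frac{44}{277} + 3930706 = \frac{1088805518}{277}$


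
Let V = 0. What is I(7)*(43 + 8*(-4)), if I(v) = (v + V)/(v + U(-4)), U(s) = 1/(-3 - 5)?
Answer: 56/5 ≈ 11.200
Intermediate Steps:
U(s) = -1/8 (U(s) = 1/(-8) = -1/8)
I(v) = v/(-1/8 + v) (I(v) = (v + 0)/(v - 1/8) = v/(-1/8 + v))
I(7)*(43 + 8*(-4)) = (8*7/(-1 + 8*7))*(43 + 8*(-4)) = (8*7/(-1 + 56))*(43 - 32) = (8*7/55)*11 = (8*7*(1/55))*11 = (56/55)*11 = 56/5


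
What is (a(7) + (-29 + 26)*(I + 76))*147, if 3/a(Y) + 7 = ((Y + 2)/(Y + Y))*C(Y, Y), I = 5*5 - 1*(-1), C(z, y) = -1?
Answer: -4819248/107 ≈ -45040.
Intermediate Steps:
I = 26 (I = 25 + 1 = 26)
a(Y) = 3/(-7 - (2 + Y)/(2*Y)) (a(Y) = 3/(-7 + ((Y + 2)/(Y + Y))*(-1)) = 3/(-7 + ((2 + Y)/((2*Y)))*(-1)) = 3/(-7 + ((2 + Y)*(1/(2*Y)))*(-1)) = 3/(-7 + ((2 + Y)/(2*Y))*(-1)) = 3/(-7 - (2 + Y)/(2*Y)))
(a(7) + (-29 + 26)*(I + 76))*147 = (-6*7/(2 + 15*7) + (-29 + 26)*(26 + 76))*147 = (-6*7/(2 + 105) - 3*102)*147 = (-6*7/107 - 306)*147 = (-6*7*1/107 - 306)*147 = (-42/107 - 306)*147 = -32784/107*147 = -4819248/107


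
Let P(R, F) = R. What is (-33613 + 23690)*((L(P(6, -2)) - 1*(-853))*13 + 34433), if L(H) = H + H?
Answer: -453262794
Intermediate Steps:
L(H) = 2*H
(-33613 + 23690)*((L(P(6, -2)) - 1*(-853))*13 + 34433) = (-33613 + 23690)*((2*6 - 1*(-853))*13 + 34433) = -9923*((12 + 853)*13 + 34433) = -9923*(865*13 + 34433) = -9923*(11245 + 34433) = -9923*45678 = -453262794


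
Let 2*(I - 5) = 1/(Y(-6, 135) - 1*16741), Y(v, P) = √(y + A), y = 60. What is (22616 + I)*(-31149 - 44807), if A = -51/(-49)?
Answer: -11797844496205964963/6866394989 + 132923*√2991/6866394989 ≈ -1.7182e+9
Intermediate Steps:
A = 51/49 (A = -51*(-1/49) = 51/49 ≈ 1.0408)
Y(v, P) = √2991/7 (Y(v, P) = √(60 + 51/49) = √(2991/49) = √2991/7)
I = 5 + 1/(2*(-16741 + √2991/7)) (I = 5 + 1/(2*(√2991/7 - 1*16741)) = 5 + 1/(2*(√2991/7 - 16741)) = 5 + 1/(2*(-16741 + √2991/7)) ≈ 5.0000)
(22616 + I)*(-31149 - 44807) = (22616 + (137327079471/27465579956 - 7*√2991/27465579956))*(-31149 - 44807) = (621298883364367/27465579956 - 7*√2991/27465579956)*(-75956) = -11797844496205964963/6866394989 + 132923*√2991/6866394989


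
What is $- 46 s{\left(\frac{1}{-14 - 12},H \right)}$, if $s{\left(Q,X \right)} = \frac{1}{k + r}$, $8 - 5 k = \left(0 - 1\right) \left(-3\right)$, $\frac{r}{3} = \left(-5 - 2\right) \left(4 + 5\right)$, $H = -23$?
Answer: $\frac{23}{94} \approx 0.24468$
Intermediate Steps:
$r = -189$ ($r = 3 \left(-5 - 2\right) \left(4 + 5\right) = 3 \left(-5 - 2\right) 9 = 3 \left(\left(-7\right) 9\right) = 3 \left(-63\right) = -189$)
$k = 1$ ($k = \frac{8}{5} - \frac{\left(0 - 1\right) \left(-3\right)}{5} = \frac{8}{5} - \frac{\left(-1\right) \left(-3\right)}{5} = \frac{8}{5} - \frac{3}{5} = 1$)
$s{\left(Q,X \right)} = - \frac{1}{188}$ ($s{\left(Q,X \right)} = \frac{1}{1 - 189} = \frac{1}{-188} = - \frac{1}{188}$)
$- 46 s{\left(\frac{1}{-14 - 12},H \right)} = \left(-46\right) \left(- \frac{1}{188}\right) = \frac{23}{94}$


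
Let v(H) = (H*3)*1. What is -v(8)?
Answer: -24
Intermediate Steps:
v(H) = 3*H (v(H) = (3*H)*1 = 3*H)
-v(8) = -3*8 = -1*24 = -24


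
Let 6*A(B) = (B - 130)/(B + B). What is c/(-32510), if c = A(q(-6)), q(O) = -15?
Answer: -29/1170360 ≈ -2.4779e-5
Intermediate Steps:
A(B) = (-130 + B)/(12*B) (A(B) = ((B - 130)/(B + B))/6 = ((-130 + B)/((2*B)))/6 = ((-130 + B)*(1/(2*B)))/6 = ((-130 + B)/(2*B))/6 = (-130 + B)/(12*B))
c = 29/36 (c = (1/12)*(-130 - 15)/(-15) = (1/12)*(-1/15)*(-145) = 29/36 ≈ 0.80556)
c/(-32510) = (29/36)/(-32510) = (29/36)*(-1/32510) = -29/1170360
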